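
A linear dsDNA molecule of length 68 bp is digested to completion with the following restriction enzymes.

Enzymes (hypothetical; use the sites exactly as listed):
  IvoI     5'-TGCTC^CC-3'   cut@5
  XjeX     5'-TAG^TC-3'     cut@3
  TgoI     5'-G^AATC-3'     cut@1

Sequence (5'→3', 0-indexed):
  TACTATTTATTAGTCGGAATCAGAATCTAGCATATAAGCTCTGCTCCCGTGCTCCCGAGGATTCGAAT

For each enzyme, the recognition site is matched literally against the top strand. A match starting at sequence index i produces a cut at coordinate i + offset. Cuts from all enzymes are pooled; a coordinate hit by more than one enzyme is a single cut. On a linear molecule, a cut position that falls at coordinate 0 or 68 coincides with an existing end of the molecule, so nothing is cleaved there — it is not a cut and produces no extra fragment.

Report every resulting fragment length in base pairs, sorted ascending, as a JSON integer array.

Scan for sites:
  IvoI TGCTCCC/5: at [41, 49] ⇒ [46, 54]
  XjeX TAGTC/3: at [10] ⇒ [13]
  TgoI GAATC/1: at [16, 22] ⇒ [17, 23]

Pooled cuts: [13, 17, 23, 46, 54]

Fragments:
  [0,13): 13 bp
  [13,17): 4 bp
  [17,23): 6 bp
  [23,46): 23 bp
  [46,54): 8 bp
  [54,68): 14 bp

[4,6,8,13,14,23]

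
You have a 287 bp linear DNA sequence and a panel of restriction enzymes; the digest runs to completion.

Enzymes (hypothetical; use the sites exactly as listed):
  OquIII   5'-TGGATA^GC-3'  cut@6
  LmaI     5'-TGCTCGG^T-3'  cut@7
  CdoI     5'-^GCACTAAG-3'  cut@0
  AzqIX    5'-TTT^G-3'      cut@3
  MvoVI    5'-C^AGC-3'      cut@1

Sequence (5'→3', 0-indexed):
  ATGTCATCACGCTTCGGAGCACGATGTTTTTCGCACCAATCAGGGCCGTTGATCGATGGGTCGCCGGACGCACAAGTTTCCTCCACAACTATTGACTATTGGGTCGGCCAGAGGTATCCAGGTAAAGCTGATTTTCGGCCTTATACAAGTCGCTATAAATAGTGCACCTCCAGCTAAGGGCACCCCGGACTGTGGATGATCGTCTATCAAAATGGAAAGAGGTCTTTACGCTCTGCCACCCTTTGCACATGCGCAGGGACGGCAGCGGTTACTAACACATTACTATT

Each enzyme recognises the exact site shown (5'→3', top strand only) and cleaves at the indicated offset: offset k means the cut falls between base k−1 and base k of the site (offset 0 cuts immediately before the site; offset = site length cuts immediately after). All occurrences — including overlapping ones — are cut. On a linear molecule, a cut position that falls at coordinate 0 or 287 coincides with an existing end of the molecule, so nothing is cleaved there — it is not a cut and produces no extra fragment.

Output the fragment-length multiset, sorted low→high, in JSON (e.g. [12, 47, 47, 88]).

[19,24,73,171]

Site scan:
  OquIII (TGGATAGC, off=6): no sites
  LmaI (TGCTCGGT, off=7): no sites
  CdoI (GCACTAAG, off=0): no sites
  AzqIX TTTG/3: at [241] ⇒ [244]
  MvoVI CAGC/1: at [170, 262] ⇒ [171, 263]

All cut coordinates (distinct, sorted): [171, 244, 263]

Fragment lengths:
  [0,171): 171 bp
  [171,244): 73 bp
  [244,263): 19 bp
  [263,287): 24 bp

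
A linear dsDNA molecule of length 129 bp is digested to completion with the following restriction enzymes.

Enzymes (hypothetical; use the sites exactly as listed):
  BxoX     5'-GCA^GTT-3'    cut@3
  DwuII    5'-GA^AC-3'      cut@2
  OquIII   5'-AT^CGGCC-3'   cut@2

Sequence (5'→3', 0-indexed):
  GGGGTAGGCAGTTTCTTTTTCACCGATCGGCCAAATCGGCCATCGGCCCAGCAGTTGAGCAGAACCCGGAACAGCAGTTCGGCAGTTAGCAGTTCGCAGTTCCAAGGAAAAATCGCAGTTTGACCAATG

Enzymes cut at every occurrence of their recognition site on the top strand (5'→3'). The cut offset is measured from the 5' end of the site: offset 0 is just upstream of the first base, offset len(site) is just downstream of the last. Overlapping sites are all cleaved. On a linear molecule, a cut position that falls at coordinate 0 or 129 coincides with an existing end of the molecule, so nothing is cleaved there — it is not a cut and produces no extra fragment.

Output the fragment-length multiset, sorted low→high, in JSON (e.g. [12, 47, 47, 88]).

[6,7,7,7,7,8,9,10,10,10,12,17,19]

Per-enzyme occurrences:
  BxoX (GCAGTT, off=3): starts [7, 50, 73, 81, 88, 95, 114] → cuts [10, 53, 76, 84, 91, 98, 117]
  DwuII (GAAC, off=2): starts [61, 68] → cuts [63, 70]
  OquIII (ATCGGCC, off=2): starts [25, 34, 41] → cuts [27, 36, 43]

Pooled cuts: [10, 27, 36, 43, 53, 63, 70, 76, 84, 91, 98, 117]

Fragment lengths:
  [0,10): 10 bp
  [10,27): 17 bp
  [27,36): 9 bp
  [36,43): 7 bp
  [43,53): 10 bp
  [53,63): 10 bp
  [63,70): 7 bp
  [70,76): 6 bp
  [76,84): 8 bp
  [84,91): 7 bp
  [91,98): 7 bp
  [98,117): 19 bp
  [117,129): 12 bp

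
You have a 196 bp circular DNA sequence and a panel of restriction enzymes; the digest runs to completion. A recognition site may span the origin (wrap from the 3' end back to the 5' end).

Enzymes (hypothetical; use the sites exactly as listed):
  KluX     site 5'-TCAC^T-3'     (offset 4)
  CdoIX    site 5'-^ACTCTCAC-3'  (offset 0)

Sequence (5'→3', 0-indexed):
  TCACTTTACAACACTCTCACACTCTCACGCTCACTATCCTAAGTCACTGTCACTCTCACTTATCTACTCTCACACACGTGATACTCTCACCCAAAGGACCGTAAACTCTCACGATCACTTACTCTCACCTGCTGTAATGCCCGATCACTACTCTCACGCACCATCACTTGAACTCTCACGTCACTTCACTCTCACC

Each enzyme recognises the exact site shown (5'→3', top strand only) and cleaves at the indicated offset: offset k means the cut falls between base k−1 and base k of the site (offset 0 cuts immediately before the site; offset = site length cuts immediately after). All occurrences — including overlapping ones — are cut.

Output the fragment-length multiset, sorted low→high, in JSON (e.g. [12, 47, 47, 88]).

[1,2,2,2,3,4,4,6,6,8,8,11,13,13,14,14,17,18,22,28]

Site scan:
  KluX (TCACT, off=4): starts [0, 30, 43, 49, 55, 114, 144, 163, 180, 185] → cuts [4, 34, 47, 53, 59, 118, 148, 167, 184, 189]
  CdoIX (ACTCTCAC, off=0): starts [12, 20, 51, 65, 82, 104, 120, 149, 171, 187] → cuts [12, 20, 51, 65, 82, 104, 120, 149, 171, 187]

All cut coordinates (distinct, sorted): [4, 12, 20, 34, 47, 51, 53, 59, 65, 82, 104, 118, 120, 148, 149, 167, 171, 184, 187, 189]

Fragments:
  4→12: 8 bp
  12→20: 8 bp
  20→34: 14 bp
  34→47: 13 bp
  47→51: 4 bp
  51→53: 2 bp
  53→59: 6 bp
  59→65: 6 bp
  65→82: 17 bp
  82→104: 22 bp
  104→118: 14 bp
  118→120: 2 bp
  120→148: 28 bp
  148→149: 1 bp
  149→167: 18 bp
  167→171: 4 bp
  171→184: 13 bp
  184→187: 3 bp
  187→189: 2 bp
  189→4 (wrap): 196-189+4 = 11 bp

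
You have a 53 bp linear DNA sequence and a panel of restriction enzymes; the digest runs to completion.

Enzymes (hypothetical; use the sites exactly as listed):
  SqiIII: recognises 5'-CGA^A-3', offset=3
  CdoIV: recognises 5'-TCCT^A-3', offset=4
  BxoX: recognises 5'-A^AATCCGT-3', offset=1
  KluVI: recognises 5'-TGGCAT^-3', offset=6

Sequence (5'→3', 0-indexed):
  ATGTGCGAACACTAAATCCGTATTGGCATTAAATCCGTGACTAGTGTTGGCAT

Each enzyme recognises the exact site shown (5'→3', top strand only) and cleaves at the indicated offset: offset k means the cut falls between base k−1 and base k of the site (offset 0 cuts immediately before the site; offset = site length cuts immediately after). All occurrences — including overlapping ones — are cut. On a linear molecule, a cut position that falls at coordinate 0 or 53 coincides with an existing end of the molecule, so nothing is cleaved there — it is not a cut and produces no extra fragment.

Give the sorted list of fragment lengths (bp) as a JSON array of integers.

Per-enzyme occurrences:
  SqiIII (CGAA, off=3): starts [5] → cuts [8]
  CdoIV (TCCTA, off=4): no sites
  BxoX (AAATCCGT, off=1): starts [13, 30] → cuts [14, 31]
  KluVI (TGGCAT, off=6): starts [23, 47] → cuts [29] (position 53 is a terminus of the linear molecule — no cut)

All cut coordinates (distinct, sorted): [8, 14, 29, 31]

Fragment lengths:
  [0,8): 8 bp
  [8,14): 6 bp
  [14,29): 15 bp
  [29,31): 2 bp
  [31,53): 22 bp

[2,6,8,15,22]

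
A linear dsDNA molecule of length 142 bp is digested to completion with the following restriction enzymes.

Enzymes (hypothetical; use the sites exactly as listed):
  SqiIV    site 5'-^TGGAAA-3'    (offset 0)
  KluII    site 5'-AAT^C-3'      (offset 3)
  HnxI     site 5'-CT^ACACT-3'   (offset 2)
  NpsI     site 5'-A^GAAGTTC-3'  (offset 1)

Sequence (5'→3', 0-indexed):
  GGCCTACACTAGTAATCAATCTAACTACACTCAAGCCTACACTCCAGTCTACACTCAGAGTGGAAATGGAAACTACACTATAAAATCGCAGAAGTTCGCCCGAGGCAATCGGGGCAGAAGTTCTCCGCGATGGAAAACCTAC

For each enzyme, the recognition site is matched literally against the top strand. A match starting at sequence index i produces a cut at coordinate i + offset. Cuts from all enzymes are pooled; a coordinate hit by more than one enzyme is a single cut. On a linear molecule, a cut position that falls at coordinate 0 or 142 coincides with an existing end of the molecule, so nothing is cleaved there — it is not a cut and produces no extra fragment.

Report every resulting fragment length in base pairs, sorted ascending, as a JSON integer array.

Scan for sites:
  SqiIV TGGAAA/0: at [60, 66, 130] ⇒ [60, 66, 130]
  KluII AATC/3: at [13, 17, 83, 106] ⇒ [16, 20, 86, 109]
  HnxI CTACACT/2: at [3, 24, 36, 48, 72] ⇒ [5, 26, 38, 50, 74]
  NpsI AGAAGTTC/1: at [89, 115] ⇒ [90, 116]

Pooled cuts: [5, 16, 20, 26, 38, 50, 60, 66, 74, 86, 90, 109, 116, 130]

Fragment lengths:
  [0,5): 5 bp
  [5,16): 11 bp
  [16,20): 4 bp
  [20,26): 6 bp
  [26,38): 12 bp
  [38,50): 12 bp
  [50,60): 10 bp
  [60,66): 6 bp
  [66,74): 8 bp
  [74,86): 12 bp
  [86,90): 4 bp
  [90,109): 19 bp
  [109,116): 7 bp
  [116,130): 14 bp
  [130,142): 12 bp

[4,4,5,6,6,7,8,10,11,12,12,12,12,14,19]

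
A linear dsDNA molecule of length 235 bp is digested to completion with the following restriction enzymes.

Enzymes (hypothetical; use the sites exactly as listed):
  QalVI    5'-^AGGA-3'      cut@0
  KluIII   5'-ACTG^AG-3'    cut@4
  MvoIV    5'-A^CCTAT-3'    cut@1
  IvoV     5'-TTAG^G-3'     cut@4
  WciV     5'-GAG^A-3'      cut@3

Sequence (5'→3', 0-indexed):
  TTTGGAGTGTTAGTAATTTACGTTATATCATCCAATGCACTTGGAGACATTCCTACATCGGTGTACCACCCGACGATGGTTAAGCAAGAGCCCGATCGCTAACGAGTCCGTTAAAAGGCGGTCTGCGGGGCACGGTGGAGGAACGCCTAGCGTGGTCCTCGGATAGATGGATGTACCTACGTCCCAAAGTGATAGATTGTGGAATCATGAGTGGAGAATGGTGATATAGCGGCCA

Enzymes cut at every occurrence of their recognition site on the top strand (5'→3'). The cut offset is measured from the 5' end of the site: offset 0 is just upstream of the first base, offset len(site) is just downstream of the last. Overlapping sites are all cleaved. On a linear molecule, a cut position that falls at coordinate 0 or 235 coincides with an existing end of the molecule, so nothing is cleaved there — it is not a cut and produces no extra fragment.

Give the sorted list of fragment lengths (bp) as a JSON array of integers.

Site scan:
  QalVI (AGGA, off=0): starts [138] → cuts [138]
  KluIII (ACTGAG, off=4): no sites
  MvoIV (ACCTAT, off=1): no sites
  IvoV (TTAGG, off=4): no sites
  WciV (GAGA, off=3): starts [43, 213] → cuts [46, 216]

All cut coordinates (distinct, sorted): [46, 138, 216]

Fragments:
  [0,46): 46 bp
  [46,138): 92 bp
  [138,216): 78 bp
  [216,235): 19 bp

[19,46,78,92]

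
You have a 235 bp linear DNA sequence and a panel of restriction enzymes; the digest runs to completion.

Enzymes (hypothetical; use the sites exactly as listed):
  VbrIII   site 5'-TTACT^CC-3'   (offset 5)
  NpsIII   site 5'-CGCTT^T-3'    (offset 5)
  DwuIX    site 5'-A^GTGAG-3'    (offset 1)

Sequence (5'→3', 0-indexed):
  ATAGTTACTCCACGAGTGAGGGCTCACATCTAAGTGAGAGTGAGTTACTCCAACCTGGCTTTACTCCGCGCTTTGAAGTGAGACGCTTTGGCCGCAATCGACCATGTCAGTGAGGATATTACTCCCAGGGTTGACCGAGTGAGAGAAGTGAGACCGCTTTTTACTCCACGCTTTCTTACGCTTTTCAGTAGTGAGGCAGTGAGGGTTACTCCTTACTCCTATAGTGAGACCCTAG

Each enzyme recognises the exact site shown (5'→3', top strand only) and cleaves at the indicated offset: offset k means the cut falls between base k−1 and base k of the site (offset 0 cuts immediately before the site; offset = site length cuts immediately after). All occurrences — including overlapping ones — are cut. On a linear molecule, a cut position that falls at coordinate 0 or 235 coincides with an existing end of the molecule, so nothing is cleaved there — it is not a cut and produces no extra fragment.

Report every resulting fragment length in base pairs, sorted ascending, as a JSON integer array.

Site scan:
  VbrIII (TTACTCC, off=5): starts [4, 44, 60, 118, 160, 205, 212] → cuts [9, 49, 65, 123, 165, 210, 217]
  NpsIII (CGCTTT, off=5): starts [68, 83, 154, 168, 178] → cuts [73, 88, 159, 173, 183]
  DwuIX (AGTGAG, off=1): starts [14, 32, 38, 76, 108, 137, 146, 189, 197, 222] → cuts [15, 33, 39, 77, 109, 138, 147, 190, 198, 223]

Pooled cuts: [9, 15, 33, 39, 49, 65, 73, 77, 88, 109, 123, 138, 147, 159, 165, 173, 183, 190, 198, 210, 217, 223]

Fragments:
  [0,9): 9 bp
  [9,15): 6 bp
  [15,33): 18 bp
  [33,39): 6 bp
  [39,49): 10 bp
  [49,65): 16 bp
  [65,73): 8 bp
  [73,77): 4 bp
  [77,88): 11 bp
  [88,109): 21 bp
  [109,123): 14 bp
  [123,138): 15 bp
  [138,147): 9 bp
  [147,159): 12 bp
  [159,165): 6 bp
  [165,173): 8 bp
  [173,183): 10 bp
  [183,190): 7 bp
  [190,198): 8 bp
  [198,210): 12 bp
  [210,217): 7 bp
  [217,223): 6 bp
  [223,235): 12 bp

[4,6,6,6,6,7,7,8,8,8,9,9,10,10,11,12,12,12,14,15,16,18,21]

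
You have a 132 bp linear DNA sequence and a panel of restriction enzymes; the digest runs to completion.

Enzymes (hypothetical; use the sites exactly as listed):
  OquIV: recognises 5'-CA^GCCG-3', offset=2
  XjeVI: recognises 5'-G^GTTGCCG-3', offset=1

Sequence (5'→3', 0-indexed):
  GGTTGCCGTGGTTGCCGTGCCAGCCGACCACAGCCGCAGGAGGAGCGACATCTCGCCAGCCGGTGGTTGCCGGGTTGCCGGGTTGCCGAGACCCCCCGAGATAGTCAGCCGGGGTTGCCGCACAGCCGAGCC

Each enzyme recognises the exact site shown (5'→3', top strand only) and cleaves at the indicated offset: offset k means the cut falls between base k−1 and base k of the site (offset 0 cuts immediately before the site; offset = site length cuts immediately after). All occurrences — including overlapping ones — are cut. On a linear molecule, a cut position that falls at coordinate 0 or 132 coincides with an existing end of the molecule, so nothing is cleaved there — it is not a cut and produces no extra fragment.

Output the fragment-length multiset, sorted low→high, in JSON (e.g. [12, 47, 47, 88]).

Per-enzyme occurrences:
  OquIV CAGCCG/2: at [20, 30, 56, 105, 122] ⇒ [22, 32, 58, 107, 124]
  XjeVI GGTTGCCG/1: at [0, 9, 64, 72, 80, 112] ⇒ [1, 10, 65, 73, 81, 113]

Pooled cuts: [1, 10, 22, 32, 58, 65, 73, 81, 107, 113, 124]

Fragment lengths:
  [0,1): 1 bp
  [1,10): 9 bp
  [10,22): 12 bp
  [22,32): 10 bp
  [32,58): 26 bp
  [58,65): 7 bp
  [65,73): 8 bp
  [73,81): 8 bp
  [81,107): 26 bp
  [107,113): 6 bp
  [113,124): 11 bp
  [124,132): 8 bp

[1,6,7,8,8,8,9,10,11,12,26,26]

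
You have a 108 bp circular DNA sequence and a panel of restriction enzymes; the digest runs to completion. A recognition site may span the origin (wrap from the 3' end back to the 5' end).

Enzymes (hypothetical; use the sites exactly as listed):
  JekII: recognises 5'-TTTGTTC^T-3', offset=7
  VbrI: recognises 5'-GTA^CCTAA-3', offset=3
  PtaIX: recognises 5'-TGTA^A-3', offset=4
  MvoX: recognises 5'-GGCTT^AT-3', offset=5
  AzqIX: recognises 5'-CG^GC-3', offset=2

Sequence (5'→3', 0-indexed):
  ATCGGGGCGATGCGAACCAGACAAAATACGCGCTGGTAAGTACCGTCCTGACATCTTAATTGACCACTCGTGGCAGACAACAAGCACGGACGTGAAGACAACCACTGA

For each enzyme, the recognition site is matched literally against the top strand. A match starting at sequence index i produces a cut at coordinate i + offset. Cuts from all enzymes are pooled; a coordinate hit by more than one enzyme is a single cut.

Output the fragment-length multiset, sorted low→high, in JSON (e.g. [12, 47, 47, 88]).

Per-enzyme occurrences:
  JekII (TTTGTTCT, off=7): no sites
  VbrI (GTACCTAA, off=3): no sites
  PtaIX (TGTAA, off=4): no sites
  MvoX (GGCTTAT, off=5): no sites
  AzqIX (CGGC, off=2): no sites

Pooled cuts: ∅

Fragments:
  no cuts → one circular fragment of 108 bp

[108]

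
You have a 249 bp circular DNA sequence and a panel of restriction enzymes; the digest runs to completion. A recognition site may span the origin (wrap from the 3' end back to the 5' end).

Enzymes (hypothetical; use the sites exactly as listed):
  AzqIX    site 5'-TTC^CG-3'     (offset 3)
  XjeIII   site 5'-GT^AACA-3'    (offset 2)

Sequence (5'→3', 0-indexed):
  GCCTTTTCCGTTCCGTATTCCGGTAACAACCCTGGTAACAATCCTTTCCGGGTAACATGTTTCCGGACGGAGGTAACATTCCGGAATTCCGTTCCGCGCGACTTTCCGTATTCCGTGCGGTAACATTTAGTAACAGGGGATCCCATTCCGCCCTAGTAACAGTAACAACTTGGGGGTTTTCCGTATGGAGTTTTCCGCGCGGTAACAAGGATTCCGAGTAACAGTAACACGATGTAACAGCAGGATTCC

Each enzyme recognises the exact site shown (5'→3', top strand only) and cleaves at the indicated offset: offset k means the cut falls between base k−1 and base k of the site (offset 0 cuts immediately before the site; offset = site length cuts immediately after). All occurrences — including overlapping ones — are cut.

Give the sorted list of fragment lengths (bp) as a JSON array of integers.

Scan for sites:
  AzqIX TTCCG/3: at [5, 10, 17, 45, 60, 78, 86, 91, 103, 110, 145, 178, 192, 211, 245] ⇒ [8, 13, 20, 48, 63, 81, 89, 94, 106, 113, 148, 181, 195, 214, 248]
  XjeIII GTAACA/2: at [22, 34, 51, 72, 119, 129, 155, 161, 201, 217, 223, 233] ⇒ [24, 36, 53, 74, 121, 131, 157, 163, 203, 219, 225, 235]

Pooled cuts: [8, 13, 20, 24, 36, 48, 53, 63, 74, 81, 89, 94, 106, 113, 121, 131, 148, 157, 163, 181, 195, 203, 214, 219, 225, 235, 248]

Fragment lengths:
  8→13: 5 bp
  13→20: 7 bp
  20→24: 4 bp
  24→36: 12 bp
  36→48: 12 bp
  48→53: 5 bp
  53→63: 10 bp
  63→74: 11 bp
  74→81: 7 bp
  81→89: 8 bp
  89→94: 5 bp
  94→106: 12 bp
  106→113: 7 bp
  113→121: 8 bp
  121→131: 10 bp
  131→148: 17 bp
  148→157: 9 bp
  157→163: 6 bp
  163→181: 18 bp
  181→195: 14 bp
  195→203: 8 bp
  203→214: 11 bp
  214→219: 5 bp
  219→225: 6 bp
  225→235: 10 bp
  235→248: 13 bp
  248→8 (wrap): 249-248+8 = 9 bp

[4,5,5,5,5,6,6,7,7,7,8,8,8,9,9,10,10,10,11,11,12,12,12,13,14,17,18]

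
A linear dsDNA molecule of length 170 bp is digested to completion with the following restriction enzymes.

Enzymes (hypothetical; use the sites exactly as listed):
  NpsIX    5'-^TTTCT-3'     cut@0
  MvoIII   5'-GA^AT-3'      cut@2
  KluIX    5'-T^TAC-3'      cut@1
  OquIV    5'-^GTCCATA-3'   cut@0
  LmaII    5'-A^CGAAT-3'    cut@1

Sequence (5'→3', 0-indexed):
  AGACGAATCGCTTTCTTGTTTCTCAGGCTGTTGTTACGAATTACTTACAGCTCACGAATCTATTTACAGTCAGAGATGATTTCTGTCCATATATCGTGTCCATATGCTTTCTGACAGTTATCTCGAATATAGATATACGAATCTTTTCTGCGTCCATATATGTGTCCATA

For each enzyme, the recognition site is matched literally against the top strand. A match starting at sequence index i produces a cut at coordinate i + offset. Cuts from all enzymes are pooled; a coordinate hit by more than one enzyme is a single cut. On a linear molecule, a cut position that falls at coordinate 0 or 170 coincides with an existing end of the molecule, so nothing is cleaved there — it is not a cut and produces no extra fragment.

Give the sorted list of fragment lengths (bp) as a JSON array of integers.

[2,2,3,3,3,3,3,4,4,5,5,7,7,7,7,9,10,11,12,13,15,16,19]

Site scan:
  NpsIX (TTTCT, off=0): starts [11, 18, 79, 107, 144] → cuts [11, 18, 79, 107, 144]
  MvoIII (GAAT, off=2): starts [4, 37, 55, 124, 138] → cuts [6, 39, 57, 126, 140]
  KluIX (TTAC, off=1): starts [33, 40, 44, 63] → cuts [34, 41, 45, 64]
  OquIV (GTCCATA, off=0): starts [84, 97, 151, 163] → cuts [84, 97, 151, 163]
  LmaII (ACGAAT, off=1): starts [2, 35, 53, 136] → cuts [3, 36, 54, 137]

Pooled cuts: [3, 6, 11, 18, 34, 36, 39, 41, 45, 54, 57, 64, 79, 84, 97, 107, 126, 137, 140, 144, 151, 163]

Fragment lengths:
  [0,3): 3 bp
  [3,6): 3 bp
  [6,11): 5 bp
  [11,18): 7 bp
  [18,34): 16 bp
  [34,36): 2 bp
  [36,39): 3 bp
  [39,41): 2 bp
  [41,45): 4 bp
  [45,54): 9 bp
  [54,57): 3 bp
  [57,64): 7 bp
  [64,79): 15 bp
  [79,84): 5 bp
  [84,97): 13 bp
  [97,107): 10 bp
  [107,126): 19 bp
  [126,137): 11 bp
  [137,140): 3 bp
  [140,144): 4 bp
  [144,151): 7 bp
  [151,163): 12 bp
  [163,170): 7 bp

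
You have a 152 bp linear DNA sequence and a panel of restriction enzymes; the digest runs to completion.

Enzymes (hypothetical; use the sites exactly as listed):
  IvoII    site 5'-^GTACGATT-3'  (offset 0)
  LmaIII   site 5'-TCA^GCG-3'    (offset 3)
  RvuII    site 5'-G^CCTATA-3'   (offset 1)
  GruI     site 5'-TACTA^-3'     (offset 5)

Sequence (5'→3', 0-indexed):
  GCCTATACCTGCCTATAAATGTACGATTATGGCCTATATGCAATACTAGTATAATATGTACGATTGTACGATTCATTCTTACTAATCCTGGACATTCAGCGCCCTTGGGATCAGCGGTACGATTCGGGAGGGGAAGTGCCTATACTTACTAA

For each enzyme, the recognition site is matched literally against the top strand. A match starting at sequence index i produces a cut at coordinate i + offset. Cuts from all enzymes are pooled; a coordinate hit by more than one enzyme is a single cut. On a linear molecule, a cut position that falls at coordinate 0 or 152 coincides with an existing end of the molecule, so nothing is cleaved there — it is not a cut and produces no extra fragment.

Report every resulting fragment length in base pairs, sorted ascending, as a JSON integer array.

Site scan:
  IvoII (GTACGATT, off=0): starts [20, 57, 65, 116] → cuts [20, 57, 65, 116]
  LmaIII (TCAGCG, off=3): starts [95, 110] → cuts [98, 113]
  RvuII (GCCTATA, off=1): starts [0, 10, 31, 137] → cuts [1, 11, 32, 138]
  GruI (TACTA, off=5): starts [43, 79, 146] → cuts [48, 84, 151]

Pooled cuts: [1, 11, 20, 32, 48, 57, 65, 84, 98, 113, 116, 138, 151]

Fragments:
  [0,1): 1 bp
  [1,11): 10 bp
  [11,20): 9 bp
  [20,32): 12 bp
  [32,48): 16 bp
  [48,57): 9 bp
  [57,65): 8 bp
  [65,84): 19 bp
  [84,98): 14 bp
  [98,113): 15 bp
  [113,116): 3 bp
  [116,138): 22 bp
  [138,151): 13 bp
  [151,152): 1 bp

[1,1,3,8,9,9,10,12,13,14,15,16,19,22]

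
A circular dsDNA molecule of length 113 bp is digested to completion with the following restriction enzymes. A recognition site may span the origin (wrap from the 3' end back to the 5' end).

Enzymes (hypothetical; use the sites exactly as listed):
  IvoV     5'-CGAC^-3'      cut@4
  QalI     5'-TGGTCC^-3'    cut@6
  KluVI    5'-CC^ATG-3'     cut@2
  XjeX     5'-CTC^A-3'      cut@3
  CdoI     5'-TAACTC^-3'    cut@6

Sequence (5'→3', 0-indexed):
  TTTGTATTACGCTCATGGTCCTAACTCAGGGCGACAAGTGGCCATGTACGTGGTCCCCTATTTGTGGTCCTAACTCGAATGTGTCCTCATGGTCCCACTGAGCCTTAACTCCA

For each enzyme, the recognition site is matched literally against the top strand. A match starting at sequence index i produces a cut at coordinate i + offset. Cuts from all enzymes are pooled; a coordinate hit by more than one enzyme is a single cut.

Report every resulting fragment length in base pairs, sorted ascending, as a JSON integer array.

Scan for sites:
  IvoV (CGAC, off=4): starts [31] → cuts [35]
  QalI (TGGTCC, off=6): starts [15, 50, 64, 89] → cuts [21, 56, 70, 95]
  KluVI (CCATG, off=2): starts [41] → cuts [43]
  XjeX (CTCA, off=3): starts [11, 24, 85] → cuts [14, 27, 88]
  CdoI (TAACTC, off=6): starts [21, 70, 105] → cuts [27, 76, 111]

Pooled cuts: [14, 21, 27, 35, 43, 56, 70, 76, 88, 95, 111]

Fragment lengths:
  14→21: 7 bp
  21→27: 6 bp
  27→35: 8 bp
  35→43: 8 bp
  43→56: 13 bp
  56→70: 14 bp
  70→76: 6 bp
  76→88: 12 bp
  88→95: 7 bp
  95→111: 16 bp
  111→14 (wrap): 113-111+14 = 16 bp

[6,6,7,7,8,8,12,13,14,16,16]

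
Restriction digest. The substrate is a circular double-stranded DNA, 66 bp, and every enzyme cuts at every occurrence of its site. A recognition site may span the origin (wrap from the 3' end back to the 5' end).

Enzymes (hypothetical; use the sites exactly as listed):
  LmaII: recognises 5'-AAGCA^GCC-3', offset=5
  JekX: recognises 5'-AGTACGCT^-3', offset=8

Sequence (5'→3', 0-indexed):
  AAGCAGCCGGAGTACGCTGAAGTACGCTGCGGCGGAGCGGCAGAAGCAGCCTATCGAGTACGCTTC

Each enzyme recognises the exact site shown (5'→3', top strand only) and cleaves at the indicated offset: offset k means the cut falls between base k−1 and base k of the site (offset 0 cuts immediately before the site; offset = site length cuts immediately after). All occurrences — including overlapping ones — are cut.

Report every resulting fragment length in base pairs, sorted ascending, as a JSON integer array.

Per-enzyme occurrences:
  LmaII (AAGCAGCC, off=5): starts [0, 43] → cuts [5, 48]
  JekX (AGTACGCT, off=8): starts [10, 20, 56] → cuts [18, 28, 64]

Pooled cuts: [5, 18, 28, 48, 64]

Fragment lengths:
  5→18: 13 bp
  18→28: 10 bp
  28→48: 20 bp
  48→64: 16 bp
  64→5 (wrap): 66-64+5 = 7 bp

[7,10,13,16,20]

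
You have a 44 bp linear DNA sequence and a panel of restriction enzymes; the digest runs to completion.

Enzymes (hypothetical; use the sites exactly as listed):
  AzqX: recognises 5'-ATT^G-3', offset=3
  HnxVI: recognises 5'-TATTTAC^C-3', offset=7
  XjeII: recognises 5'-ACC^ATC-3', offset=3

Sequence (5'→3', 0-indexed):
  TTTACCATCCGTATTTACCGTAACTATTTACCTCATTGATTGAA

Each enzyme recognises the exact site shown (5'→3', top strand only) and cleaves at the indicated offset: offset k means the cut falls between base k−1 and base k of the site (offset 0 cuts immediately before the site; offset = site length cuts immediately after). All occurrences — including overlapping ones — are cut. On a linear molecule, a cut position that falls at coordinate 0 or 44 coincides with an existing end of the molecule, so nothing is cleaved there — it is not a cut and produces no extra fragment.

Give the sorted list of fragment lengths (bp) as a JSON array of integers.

Scan for sites:
  AzqX (ATTG, off=3): starts [34, 38] → cuts [37, 41]
  HnxVI (TATTTACC, off=7): starts [11, 24] → cuts [18, 31]
  XjeII (ACCATC, off=3): starts [3] → cuts [6]

Pooled cuts: [6, 18, 31, 37, 41]

Fragment lengths:
  [0,6): 6 bp
  [6,18): 12 bp
  [18,31): 13 bp
  [31,37): 6 bp
  [37,41): 4 bp
  [41,44): 3 bp

[3,4,6,6,12,13]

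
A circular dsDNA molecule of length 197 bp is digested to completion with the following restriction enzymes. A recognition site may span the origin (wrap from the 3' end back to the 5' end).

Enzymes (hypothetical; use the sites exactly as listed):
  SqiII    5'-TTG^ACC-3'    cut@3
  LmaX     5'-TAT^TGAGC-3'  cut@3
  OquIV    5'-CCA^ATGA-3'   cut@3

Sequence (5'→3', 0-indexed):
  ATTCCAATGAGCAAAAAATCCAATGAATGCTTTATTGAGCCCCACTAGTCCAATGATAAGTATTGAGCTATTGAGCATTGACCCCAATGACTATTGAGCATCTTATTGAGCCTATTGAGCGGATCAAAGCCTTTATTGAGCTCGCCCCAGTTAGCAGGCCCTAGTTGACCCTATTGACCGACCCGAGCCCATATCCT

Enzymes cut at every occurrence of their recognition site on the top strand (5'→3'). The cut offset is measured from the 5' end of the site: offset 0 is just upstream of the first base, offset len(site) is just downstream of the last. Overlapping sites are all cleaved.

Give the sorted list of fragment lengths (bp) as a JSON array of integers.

[6,8,8,9,9,9,11,12,13,16,17,21,27,31]

Site scan:
  SqiII TTGACC/3: at [77, 164, 173] ⇒ [80, 167, 176]
  LmaX TATTGAGC/3: at [32, 60, 68, 91, 103, 112, 133] ⇒ [35, 63, 71, 94, 106, 115, 136]
  OquIV CCAATGA/3: at [3, 19, 49, 83] ⇒ [6, 22, 52, 86]

All cut coordinates (distinct, sorted): [6, 22, 35, 52, 63, 71, 80, 86, 94, 106, 115, 136, 167, 176]

Fragment lengths:
  6→22: 16 bp
  22→35: 13 bp
  35→52: 17 bp
  52→63: 11 bp
  63→71: 8 bp
  71→80: 9 bp
  80→86: 6 bp
  86→94: 8 bp
  94→106: 12 bp
  106→115: 9 bp
  115→136: 21 bp
  136→167: 31 bp
  167→176: 9 bp
  176→6 (wrap): 197-176+6 = 27 bp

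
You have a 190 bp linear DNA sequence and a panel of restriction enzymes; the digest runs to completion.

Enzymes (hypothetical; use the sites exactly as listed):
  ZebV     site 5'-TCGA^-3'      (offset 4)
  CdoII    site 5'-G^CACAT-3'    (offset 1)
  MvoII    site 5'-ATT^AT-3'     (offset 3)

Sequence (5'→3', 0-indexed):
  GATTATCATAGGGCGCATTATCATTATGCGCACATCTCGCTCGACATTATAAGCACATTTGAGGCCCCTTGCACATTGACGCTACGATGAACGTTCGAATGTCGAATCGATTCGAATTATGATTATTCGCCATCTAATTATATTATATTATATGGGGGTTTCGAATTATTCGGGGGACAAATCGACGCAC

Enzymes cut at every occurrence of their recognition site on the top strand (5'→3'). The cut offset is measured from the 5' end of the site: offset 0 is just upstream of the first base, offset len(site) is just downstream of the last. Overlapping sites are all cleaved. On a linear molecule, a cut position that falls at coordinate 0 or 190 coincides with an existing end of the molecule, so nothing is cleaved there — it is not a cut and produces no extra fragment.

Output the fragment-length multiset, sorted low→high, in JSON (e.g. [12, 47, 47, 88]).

Site scan:
  ZebV TCGA/4: at [40, 94, 101, 106, 111, 160, 181] ⇒ [44, 98, 105, 110, 115, 164, 185]
  CdoII GCACAT/1: at [29, 52, 70] ⇒ [30, 53, 71]
  MvoII ATTAT/3: at [1, 16, 22, 45, 115, 121, 136, 141, 146, 164] ⇒ [4, 19, 25, 48, 118, 124, 139, 144, 149, 167]

All cut coordinates (distinct, sorted): [4, 19, 25, 30, 44, 48, 53, 71, 98, 105, 110, 115, 118, 124, 139, 144, 149, 164, 167, 185]

Fragments:
  [0,4): 4 bp
  [4,19): 15 bp
  [19,25): 6 bp
  [25,30): 5 bp
  [30,44): 14 bp
  [44,48): 4 bp
  [48,53): 5 bp
  [53,71): 18 bp
  [71,98): 27 bp
  [98,105): 7 bp
  [105,110): 5 bp
  [110,115): 5 bp
  [115,118): 3 bp
  [118,124): 6 bp
  [124,139): 15 bp
  [139,144): 5 bp
  [144,149): 5 bp
  [149,164): 15 bp
  [164,167): 3 bp
  [167,185): 18 bp
  [185,190): 5 bp

[3,3,4,4,5,5,5,5,5,5,5,6,6,7,14,15,15,15,18,18,27]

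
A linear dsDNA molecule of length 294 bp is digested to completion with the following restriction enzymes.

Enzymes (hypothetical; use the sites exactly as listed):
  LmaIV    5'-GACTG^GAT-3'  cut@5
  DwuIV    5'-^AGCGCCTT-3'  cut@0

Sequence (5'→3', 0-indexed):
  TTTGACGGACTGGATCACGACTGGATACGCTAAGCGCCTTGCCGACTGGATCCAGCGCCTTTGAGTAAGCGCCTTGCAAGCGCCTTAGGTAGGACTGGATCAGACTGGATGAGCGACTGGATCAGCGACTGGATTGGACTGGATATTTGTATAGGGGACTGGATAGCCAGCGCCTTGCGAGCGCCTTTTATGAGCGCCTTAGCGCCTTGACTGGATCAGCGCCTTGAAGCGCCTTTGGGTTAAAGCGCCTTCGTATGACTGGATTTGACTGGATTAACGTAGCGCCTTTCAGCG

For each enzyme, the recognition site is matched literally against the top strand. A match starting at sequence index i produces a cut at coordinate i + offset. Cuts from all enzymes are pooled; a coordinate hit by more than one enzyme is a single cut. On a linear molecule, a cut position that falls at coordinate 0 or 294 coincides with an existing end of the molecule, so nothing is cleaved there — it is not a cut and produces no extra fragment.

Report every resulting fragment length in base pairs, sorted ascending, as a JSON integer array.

Site scan:
  LmaIV GACTGGAT/5: at [7, 18, 43, 92, 102, 114, 126, 136, 156, 208, 256, 266] ⇒ [12, 23, 48, 97, 107, 119, 131, 141, 161, 213, 261, 271]
  DwuIV AGCGCCTT/0: at [32, 53, 67, 78, 168, 179, 192, 200, 217, 227, 243, 280] ⇒ [32, 53, 67, 78, 168, 179, 192, 200, 217, 227, 243, 280]

All cut coordinates (distinct, sorted): [12, 23, 32, 48, 53, 67, 78, 97, 107, 119, 131, 141, 161, 168, 179, 192, 200, 213, 217, 227, 243, 261, 271, 280]

Fragments:
  [0,12): 12 bp
  [12,23): 11 bp
  [23,32): 9 bp
  [32,48): 16 bp
  [48,53): 5 bp
  [53,67): 14 bp
  [67,78): 11 bp
  [78,97): 19 bp
  [97,107): 10 bp
  [107,119): 12 bp
  [119,131): 12 bp
  [131,141): 10 bp
  [141,161): 20 bp
  [161,168): 7 bp
  [168,179): 11 bp
  [179,192): 13 bp
  [192,200): 8 bp
  [200,213): 13 bp
  [213,217): 4 bp
  [217,227): 10 bp
  [227,243): 16 bp
  [243,261): 18 bp
  [261,271): 10 bp
  [271,280): 9 bp
  [280,294): 14 bp

[4,5,7,8,9,9,10,10,10,10,11,11,11,12,12,12,13,13,14,14,16,16,18,19,20]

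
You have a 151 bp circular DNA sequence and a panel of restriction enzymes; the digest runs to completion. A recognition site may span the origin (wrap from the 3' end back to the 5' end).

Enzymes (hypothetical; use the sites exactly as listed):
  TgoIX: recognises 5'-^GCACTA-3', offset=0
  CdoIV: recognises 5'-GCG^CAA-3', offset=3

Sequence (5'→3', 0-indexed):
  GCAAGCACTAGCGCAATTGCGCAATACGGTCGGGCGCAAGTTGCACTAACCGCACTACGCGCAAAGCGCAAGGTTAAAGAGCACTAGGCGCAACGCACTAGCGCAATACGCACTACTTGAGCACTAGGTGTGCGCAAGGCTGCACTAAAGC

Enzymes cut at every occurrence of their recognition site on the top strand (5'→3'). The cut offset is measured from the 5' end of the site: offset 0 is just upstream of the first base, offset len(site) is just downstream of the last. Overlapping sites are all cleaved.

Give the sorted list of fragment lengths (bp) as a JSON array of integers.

Scan for sites:
  TgoIX GCACTA/0: at [4, 42, 51, 80, 94, 109, 120, 141] ⇒ [4, 42, 51, 80, 94, 109, 120, 141]
  CdoIV GCGCAA/3: at [10, 18, 33, 58, 65, 87, 100, 131, 149] ⇒ [1, 13, 21, 36, 61, 68, 90, 103, 134]

All cut coordinates (distinct, sorted): [1, 4, 13, 21, 36, 42, 51, 61, 68, 80, 90, 94, 103, 109, 120, 134, 141]

Fragment lengths:
  1→4: 3 bp
  4→13: 9 bp
  13→21: 8 bp
  21→36: 15 bp
  36→42: 6 bp
  42→51: 9 bp
  51→61: 10 bp
  61→68: 7 bp
  68→80: 12 bp
  80→90: 10 bp
  90→94: 4 bp
  94→103: 9 bp
  103→109: 6 bp
  109→120: 11 bp
  120→134: 14 bp
  134→141: 7 bp
  141→1 (wrap): 151-141+1 = 11 bp

[3,4,6,6,7,7,8,9,9,9,10,10,11,11,12,14,15]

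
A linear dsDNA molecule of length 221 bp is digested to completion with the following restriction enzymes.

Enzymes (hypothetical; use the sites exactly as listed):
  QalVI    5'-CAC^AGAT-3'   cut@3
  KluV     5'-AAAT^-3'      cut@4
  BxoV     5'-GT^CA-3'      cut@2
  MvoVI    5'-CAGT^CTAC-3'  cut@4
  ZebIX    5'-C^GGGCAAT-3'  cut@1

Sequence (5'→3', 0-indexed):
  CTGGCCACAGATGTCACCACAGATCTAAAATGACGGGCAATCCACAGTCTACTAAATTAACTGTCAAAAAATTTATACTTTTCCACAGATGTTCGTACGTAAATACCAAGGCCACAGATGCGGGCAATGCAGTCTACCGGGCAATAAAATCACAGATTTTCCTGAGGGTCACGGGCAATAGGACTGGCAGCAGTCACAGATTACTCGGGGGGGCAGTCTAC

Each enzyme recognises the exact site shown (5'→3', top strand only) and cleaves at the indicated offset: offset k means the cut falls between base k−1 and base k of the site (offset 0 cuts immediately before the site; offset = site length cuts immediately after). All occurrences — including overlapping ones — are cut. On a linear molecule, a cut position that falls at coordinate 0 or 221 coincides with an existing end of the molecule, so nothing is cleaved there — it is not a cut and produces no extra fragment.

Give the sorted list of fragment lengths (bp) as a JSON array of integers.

[3,3,3,3,4,5,6,6,6,7,8,8,9,11,11,12,12,14,14,16,18,20,22]

Per-enzyme occurrences:
  QalVI (CACAGAT, off=3): starts [5, 17, 83, 112, 150, 194] → cuts [8, 20, 86, 115, 153, 197]
  KluV (AAAT, off=4): starts [27, 53, 68, 100, 146] → cuts [31, 57, 72, 104, 150]
  BxoV (GTCA, off=2): starts [12, 62, 167, 192] → cuts [14, 64, 169, 194]
  MvoVI (CAGTCTAC, off=4): starts [44, 129, 213] → cuts [48, 133, 217]
  ZebIX (CGGGCAAT, off=1): starts [33, 120, 137, 171] → cuts [34, 121, 138, 172]

Pooled cuts: [8, 14, 20, 31, 34, 48, 57, 64, 72, 86, 104, 115, 121, 133, 138, 150, 153, 169, 172, 194, 197, 217]

Fragments:
  [0,8): 8 bp
  [8,14): 6 bp
  [14,20): 6 bp
  [20,31): 11 bp
  [31,34): 3 bp
  [34,48): 14 bp
  [48,57): 9 bp
  [57,64): 7 bp
  [64,72): 8 bp
  [72,86): 14 bp
  [86,104): 18 bp
  [104,115): 11 bp
  [115,121): 6 bp
  [121,133): 12 bp
  [133,138): 5 bp
  [138,150): 12 bp
  [150,153): 3 bp
  [153,169): 16 bp
  [169,172): 3 bp
  [172,194): 22 bp
  [194,197): 3 bp
  [197,217): 20 bp
  [217,221): 4 bp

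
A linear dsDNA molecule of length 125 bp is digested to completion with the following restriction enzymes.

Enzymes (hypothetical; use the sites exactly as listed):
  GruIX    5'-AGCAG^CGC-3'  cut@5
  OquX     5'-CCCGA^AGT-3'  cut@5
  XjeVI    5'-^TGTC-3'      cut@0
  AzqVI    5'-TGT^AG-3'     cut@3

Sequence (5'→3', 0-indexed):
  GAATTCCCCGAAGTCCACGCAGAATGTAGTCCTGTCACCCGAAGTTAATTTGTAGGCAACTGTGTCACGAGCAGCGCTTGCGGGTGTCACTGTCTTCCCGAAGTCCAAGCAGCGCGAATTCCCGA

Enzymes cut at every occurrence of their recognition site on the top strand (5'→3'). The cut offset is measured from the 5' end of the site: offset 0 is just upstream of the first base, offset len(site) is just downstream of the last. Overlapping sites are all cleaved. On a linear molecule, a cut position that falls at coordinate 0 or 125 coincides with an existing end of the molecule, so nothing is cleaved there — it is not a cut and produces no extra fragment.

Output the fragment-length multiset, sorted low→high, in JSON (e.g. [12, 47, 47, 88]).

[5,6,9,10,10,11,11,11,11,12,13,16]

Site scan:
  GruIX AGCAGCGC/5: at [69, 107] ⇒ [74, 112]
  OquX CCCGAAGT/5: at [6, 37, 96] ⇒ [11, 42, 101]
  XjeVI TGTC/0: at [32, 62, 84, 90] ⇒ [32, 62, 84, 90]
  AzqVI TGTAG/3: at [24, 50] ⇒ [27, 53]

All cut coordinates (distinct, sorted): [11, 27, 32, 42, 53, 62, 74, 84, 90, 101, 112]

Fragments:
  [0,11): 11 bp
  [11,27): 16 bp
  [27,32): 5 bp
  [32,42): 10 bp
  [42,53): 11 bp
  [53,62): 9 bp
  [62,74): 12 bp
  [74,84): 10 bp
  [84,90): 6 bp
  [90,101): 11 bp
  [101,112): 11 bp
  [112,125): 13 bp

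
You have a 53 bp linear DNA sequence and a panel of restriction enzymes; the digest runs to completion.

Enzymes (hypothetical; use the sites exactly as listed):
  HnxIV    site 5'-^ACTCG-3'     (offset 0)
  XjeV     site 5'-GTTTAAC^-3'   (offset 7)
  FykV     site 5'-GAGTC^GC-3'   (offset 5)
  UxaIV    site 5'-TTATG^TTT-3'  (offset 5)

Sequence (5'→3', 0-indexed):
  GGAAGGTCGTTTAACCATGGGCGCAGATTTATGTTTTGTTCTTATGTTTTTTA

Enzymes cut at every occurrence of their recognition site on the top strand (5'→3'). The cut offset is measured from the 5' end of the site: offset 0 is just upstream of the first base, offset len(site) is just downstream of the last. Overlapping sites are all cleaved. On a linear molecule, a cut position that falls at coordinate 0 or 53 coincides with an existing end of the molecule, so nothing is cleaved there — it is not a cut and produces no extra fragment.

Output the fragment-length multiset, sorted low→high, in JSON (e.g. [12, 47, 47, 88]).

Site scan:
  HnxIV (ACTCG, off=0): no sites
  XjeV (GTTTAAC, off=7): starts [8] → cuts [15]
  FykV (GAGTCGC, off=5): no sites
  UxaIV (TTATGTTT, off=5): starts [28, 41] → cuts [33, 46]

Pooled cuts: [15, 33, 46]

Fragments:
  [0,15): 15 bp
  [15,33): 18 bp
  [33,46): 13 bp
  [46,53): 7 bp

[7,13,15,18]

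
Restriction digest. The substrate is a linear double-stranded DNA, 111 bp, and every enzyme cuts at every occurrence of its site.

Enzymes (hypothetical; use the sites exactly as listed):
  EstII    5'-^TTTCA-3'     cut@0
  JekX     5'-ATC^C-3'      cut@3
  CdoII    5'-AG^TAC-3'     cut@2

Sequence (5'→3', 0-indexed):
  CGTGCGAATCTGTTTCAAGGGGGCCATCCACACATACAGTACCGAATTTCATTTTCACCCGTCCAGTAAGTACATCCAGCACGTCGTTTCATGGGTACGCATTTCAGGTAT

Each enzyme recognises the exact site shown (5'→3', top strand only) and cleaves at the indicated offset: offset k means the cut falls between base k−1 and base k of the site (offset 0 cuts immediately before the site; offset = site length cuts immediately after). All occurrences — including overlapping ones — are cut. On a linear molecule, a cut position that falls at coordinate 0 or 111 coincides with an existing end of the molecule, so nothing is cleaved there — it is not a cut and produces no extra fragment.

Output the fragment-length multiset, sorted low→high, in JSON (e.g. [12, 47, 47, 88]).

[6,6,7,10,10,11,12,15,16,18]

Per-enzyme occurrences:
  EstII (TTTCA, off=0): starts [12, 46, 52, 86, 101] → cuts [12, 46, 52, 86, 101]
  JekX (ATCC, off=3): starts [25, 73] → cuts [28, 76]
  CdoII (AGTAC, off=2): starts [37, 68] → cuts [39, 70]

All cut coordinates (distinct, sorted): [12, 28, 39, 46, 52, 70, 76, 86, 101]

Fragment lengths:
  [0,12): 12 bp
  [12,28): 16 bp
  [28,39): 11 bp
  [39,46): 7 bp
  [46,52): 6 bp
  [52,70): 18 bp
  [70,76): 6 bp
  [76,86): 10 bp
  [86,101): 15 bp
  [101,111): 10 bp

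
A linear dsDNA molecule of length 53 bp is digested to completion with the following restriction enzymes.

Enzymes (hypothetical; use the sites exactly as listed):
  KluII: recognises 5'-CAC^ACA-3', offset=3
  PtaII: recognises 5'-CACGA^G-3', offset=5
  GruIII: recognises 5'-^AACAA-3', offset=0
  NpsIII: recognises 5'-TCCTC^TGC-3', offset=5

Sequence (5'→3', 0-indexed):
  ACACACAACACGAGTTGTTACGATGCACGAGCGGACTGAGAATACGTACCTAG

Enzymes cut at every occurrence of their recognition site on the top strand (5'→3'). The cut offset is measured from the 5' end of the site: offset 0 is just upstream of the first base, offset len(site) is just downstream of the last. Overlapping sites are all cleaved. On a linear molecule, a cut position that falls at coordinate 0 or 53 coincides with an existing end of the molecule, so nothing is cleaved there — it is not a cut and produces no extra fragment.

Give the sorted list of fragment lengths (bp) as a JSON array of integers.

[4,9,17,23]

Per-enzyme occurrences:
  KluII (CACACA, off=3): starts [1] → cuts [4]
  PtaII (CACGAG, off=5): starts [8, 25] → cuts [13, 30]
  GruIII (AACAA, off=0): no sites
  NpsIII (TCCTCTGC, off=5): no sites

All cut coordinates (distinct, sorted): [4, 13, 30]

Fragment lengths:
  [0,4): 4 bp
  [4,13): 9 bp
  [13,30): 17 bp
  [30,53): 23 bp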